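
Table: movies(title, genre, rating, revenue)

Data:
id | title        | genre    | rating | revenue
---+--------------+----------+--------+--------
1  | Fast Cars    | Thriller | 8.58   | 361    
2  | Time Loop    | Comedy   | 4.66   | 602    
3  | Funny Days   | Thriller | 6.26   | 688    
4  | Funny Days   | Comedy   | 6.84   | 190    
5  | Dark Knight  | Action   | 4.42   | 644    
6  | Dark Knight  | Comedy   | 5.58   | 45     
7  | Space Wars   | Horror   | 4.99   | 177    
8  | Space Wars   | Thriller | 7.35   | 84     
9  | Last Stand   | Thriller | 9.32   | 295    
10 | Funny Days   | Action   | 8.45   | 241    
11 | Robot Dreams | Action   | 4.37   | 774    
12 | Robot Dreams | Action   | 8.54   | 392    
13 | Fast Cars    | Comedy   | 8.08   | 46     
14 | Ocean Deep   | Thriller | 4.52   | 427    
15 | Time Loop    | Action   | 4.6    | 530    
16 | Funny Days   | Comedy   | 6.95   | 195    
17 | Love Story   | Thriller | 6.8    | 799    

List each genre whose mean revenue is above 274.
SELECT genre, AVG(revenue)
FROM movies
GROUP BY genre
HAVING AVG(revenue) > 274

Result:
  Action: avg=516.20
  Thriller: avg=442.33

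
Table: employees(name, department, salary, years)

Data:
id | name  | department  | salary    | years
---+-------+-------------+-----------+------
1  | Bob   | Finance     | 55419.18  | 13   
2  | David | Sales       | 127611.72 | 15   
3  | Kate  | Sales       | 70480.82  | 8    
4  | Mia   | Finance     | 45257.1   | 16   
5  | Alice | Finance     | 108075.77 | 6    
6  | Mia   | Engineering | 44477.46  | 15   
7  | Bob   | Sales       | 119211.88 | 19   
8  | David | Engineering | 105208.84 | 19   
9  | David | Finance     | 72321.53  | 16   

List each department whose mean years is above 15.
SELECT department, AVG(years)
FROM employees
GROUP BY department
HAVING AVG(years) > 15

Result:
  Engineering: avg=17.00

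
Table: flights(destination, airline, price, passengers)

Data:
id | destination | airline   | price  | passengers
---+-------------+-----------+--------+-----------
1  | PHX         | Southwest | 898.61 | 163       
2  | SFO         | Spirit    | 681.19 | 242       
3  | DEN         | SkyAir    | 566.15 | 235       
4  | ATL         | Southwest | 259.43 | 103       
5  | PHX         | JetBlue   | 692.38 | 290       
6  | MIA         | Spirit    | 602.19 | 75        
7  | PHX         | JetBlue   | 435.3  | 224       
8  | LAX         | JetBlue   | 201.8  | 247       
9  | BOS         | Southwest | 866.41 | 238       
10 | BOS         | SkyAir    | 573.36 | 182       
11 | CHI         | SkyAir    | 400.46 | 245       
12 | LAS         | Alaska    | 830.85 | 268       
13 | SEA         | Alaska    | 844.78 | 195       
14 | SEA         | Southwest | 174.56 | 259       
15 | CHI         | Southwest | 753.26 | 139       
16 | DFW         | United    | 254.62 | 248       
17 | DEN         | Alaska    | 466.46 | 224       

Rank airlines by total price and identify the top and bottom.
SELECT airline, SUM(price)
FROM flights
GROUP BY airline
ORDER BY SUM(price)

All groups:
  United: 254.62
  Spirit: 1283.38
  JetBlue: 1329.48
  SkyAir: 1539.97
  Alaska: 2142.09
  Southwest: 2952.27

Highest: Southwest (2952.27)
Lowest: United (254.62)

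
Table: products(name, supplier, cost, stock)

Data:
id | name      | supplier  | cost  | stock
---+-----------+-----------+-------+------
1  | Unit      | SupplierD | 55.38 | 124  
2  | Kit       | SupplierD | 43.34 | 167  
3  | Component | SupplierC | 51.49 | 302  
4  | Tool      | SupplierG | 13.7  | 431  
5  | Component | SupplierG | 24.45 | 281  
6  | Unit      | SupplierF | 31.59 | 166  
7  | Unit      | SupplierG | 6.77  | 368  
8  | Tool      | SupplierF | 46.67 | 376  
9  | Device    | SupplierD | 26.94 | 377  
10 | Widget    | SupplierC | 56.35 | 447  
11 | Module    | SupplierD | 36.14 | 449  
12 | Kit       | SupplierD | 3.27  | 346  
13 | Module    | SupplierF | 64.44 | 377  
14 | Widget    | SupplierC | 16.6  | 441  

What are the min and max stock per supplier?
SELECT supplier, MIN(stock), MAX(stock)
FROM products
GROUP BY supplier

Result:
  SupplierC: min=302, max=447
  SupplierD: min=124, max=449
  SupplierF: min=166, max=377
  SupplierG: min=281, max=431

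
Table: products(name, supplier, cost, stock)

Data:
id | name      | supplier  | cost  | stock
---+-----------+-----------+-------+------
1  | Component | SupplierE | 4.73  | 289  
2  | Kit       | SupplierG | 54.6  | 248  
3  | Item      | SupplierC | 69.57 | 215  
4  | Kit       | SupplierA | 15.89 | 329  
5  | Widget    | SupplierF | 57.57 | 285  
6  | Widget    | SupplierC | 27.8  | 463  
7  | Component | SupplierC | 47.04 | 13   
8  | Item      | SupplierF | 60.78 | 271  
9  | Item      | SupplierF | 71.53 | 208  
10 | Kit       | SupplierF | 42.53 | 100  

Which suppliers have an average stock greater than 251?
SELECT supplier, AVG(stock)
FROM products
GROUP BY supplier
HAVING AVG(stock) > 251

Result:
  SupplierA: avg=329.00
  SupplierE: avg=289.00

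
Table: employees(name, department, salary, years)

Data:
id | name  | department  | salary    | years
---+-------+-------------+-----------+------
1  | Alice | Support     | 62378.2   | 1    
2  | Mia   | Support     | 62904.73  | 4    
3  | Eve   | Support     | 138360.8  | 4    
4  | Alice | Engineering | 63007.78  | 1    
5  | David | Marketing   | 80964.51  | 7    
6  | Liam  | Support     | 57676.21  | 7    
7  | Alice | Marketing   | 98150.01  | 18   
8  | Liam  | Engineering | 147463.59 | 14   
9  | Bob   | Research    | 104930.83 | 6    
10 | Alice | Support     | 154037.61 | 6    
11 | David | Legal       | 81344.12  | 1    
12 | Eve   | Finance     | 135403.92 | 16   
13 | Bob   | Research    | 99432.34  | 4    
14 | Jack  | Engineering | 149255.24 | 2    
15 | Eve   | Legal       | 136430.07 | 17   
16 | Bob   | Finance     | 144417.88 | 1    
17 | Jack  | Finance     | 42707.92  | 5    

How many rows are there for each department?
SELECT department, COUNT(*) as count
FROM employees
GROUP BY department

Result:
  Engineering: 3
  Finance: 3
  Legal: 2
  Marketing: 2
  Research: 2
  Support: 5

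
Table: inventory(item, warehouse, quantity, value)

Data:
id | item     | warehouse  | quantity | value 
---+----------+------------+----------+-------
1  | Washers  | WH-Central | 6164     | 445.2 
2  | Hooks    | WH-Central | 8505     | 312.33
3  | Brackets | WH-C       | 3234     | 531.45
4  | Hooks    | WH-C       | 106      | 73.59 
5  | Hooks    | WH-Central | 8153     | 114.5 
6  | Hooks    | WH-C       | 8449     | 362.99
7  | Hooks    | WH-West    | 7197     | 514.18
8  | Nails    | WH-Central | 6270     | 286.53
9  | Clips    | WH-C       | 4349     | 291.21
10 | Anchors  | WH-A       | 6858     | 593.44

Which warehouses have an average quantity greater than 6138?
SELECT warehouse, AVG(quantity)
FROM inventory
GROUP BY warehouse
HAVING AVG(quantity) > 6138

Result:
  WH-A: avg=6858.00
  WH-Central: avg=7273.00
  WH-West: avg=7197.00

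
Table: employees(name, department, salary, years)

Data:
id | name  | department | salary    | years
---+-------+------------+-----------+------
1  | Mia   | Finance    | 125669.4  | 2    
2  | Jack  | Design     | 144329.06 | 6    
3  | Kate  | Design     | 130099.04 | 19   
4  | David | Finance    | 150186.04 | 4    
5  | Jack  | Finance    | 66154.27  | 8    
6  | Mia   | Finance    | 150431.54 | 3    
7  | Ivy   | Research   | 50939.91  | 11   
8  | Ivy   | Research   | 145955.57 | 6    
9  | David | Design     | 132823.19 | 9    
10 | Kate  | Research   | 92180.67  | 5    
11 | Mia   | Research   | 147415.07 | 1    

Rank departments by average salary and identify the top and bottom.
SELECT department, AVG(salary)
FROM employees
GROUP BY department
ORDER BY AVG(salary)

All groups:
  Research: 109122.81
  Finance: 123110.31
  Design: 135750.43

Highest: Design (135750.43)
Lowest: Research (109122.81)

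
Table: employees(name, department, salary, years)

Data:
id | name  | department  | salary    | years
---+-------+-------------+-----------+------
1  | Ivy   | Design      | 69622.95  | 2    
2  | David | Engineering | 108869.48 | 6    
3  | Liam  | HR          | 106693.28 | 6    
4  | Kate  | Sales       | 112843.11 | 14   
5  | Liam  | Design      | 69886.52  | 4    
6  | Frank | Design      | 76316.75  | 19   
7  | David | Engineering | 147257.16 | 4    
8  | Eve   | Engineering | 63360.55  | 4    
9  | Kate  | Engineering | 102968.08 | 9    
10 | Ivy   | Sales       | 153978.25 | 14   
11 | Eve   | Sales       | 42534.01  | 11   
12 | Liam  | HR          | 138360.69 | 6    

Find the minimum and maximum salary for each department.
SELECT department, MIN(salary), MAX(salary)
FROM employees
GROUP BY department

Result:
  Design: min=69622.95, max=76316.75
  Engineering: min=63360.55, max=147257.16
  HR: min=106693.28, max=138360.69
  Sales: min=42534.01, max=153978.25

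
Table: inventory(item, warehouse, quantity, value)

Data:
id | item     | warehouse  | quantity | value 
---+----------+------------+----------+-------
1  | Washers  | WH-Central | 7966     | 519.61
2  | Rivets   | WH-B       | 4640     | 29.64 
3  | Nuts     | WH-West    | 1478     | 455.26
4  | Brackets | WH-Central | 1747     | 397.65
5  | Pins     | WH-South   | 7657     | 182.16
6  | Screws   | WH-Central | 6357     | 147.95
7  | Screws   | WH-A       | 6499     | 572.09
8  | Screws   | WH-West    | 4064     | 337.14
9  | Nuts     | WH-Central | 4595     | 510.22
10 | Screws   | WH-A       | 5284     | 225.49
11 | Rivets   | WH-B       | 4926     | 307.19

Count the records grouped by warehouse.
SELECT warehouse, COUNT(*) as count
FROM inventory
GROUP BY warehouse

Result:
  WH-A: 2
  WH-B: 2
  WH-Central: 4
  WH-South: 1
  WH-West: 2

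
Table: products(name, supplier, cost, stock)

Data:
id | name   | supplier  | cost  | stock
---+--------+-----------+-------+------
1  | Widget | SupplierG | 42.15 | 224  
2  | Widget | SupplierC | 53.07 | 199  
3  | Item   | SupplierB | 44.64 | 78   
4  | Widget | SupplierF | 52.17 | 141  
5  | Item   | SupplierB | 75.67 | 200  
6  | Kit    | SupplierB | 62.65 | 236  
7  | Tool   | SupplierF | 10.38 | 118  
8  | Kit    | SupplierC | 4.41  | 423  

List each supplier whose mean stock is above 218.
SELECT supplier, AVG(stock)
FROM products
GROUP BY supplier
HAVING AVG(stock) > 218

Result:
  SupplierC: avg=311.00
  SupplierG: avg=224.00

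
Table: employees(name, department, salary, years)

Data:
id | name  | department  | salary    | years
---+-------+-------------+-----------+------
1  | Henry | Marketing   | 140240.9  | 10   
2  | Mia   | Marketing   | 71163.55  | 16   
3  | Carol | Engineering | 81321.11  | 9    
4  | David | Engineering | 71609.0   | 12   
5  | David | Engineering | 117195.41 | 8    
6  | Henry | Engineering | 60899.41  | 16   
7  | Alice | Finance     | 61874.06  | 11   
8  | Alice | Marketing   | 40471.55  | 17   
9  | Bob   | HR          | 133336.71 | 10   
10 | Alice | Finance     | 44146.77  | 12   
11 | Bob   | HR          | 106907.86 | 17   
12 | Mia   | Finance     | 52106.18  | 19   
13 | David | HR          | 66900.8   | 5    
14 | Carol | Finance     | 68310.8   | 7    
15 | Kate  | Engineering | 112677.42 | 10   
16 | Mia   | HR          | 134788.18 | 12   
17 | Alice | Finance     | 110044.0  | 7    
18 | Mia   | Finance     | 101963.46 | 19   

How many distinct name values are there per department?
SELECT department, COUNT(DISTINCT name)
FROM employees
GROUP BY department

Result:
  Engineering: 4 distinct
  Finance: 3 distinct
  HR: 3 distinct
  Marketing: 3 distinct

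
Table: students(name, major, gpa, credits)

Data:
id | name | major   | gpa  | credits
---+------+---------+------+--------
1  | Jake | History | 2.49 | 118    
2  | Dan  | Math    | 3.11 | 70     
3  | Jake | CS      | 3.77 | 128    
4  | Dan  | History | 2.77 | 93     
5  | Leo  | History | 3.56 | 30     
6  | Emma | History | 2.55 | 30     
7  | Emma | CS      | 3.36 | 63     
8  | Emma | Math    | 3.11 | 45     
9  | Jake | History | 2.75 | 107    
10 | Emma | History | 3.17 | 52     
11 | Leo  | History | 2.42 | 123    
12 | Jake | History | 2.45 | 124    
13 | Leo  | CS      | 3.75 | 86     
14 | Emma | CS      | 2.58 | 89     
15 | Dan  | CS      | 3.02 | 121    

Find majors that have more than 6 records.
SELECT major, COUNT(*) as cnt
FROM students
GROUP BY major
HAVING COUNT(*) > 6

Result:
  History: 8

Note: HAVING filters groups after aggregation, WHERE filters rows before.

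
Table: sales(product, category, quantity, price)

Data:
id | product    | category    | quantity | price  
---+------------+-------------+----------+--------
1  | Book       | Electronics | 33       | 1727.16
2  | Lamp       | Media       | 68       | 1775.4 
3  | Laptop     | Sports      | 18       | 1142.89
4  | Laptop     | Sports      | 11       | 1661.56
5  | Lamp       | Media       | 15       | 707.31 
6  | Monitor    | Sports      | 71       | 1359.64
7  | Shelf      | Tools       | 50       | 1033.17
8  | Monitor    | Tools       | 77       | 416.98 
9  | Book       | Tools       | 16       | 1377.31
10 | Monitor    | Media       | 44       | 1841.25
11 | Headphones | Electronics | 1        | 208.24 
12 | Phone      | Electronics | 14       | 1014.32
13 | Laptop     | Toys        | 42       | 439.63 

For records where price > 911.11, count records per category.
SELECT category, COUNT(*)
FROM sales
WHERE price > 911.11
GROUP BY category

Note: WHERE filters rows before grouping.

Result:
  Electronics: 2
  Media: 2
  Sports: 3
  Tools: 2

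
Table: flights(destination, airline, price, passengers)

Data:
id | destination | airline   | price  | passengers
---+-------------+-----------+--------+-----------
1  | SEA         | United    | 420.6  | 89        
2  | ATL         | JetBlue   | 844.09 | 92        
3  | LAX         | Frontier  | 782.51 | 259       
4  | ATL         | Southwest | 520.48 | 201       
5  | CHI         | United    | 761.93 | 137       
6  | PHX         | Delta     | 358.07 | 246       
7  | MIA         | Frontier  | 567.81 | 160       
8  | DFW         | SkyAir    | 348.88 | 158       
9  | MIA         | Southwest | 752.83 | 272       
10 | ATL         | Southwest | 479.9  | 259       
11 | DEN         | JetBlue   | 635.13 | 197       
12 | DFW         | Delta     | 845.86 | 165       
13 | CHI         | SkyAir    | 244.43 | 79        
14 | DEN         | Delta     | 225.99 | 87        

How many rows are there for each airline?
SELECT airline, COUNT(*) as count
FROM flights
GROUP BY airline

Result:
  Delta: 3
  Frontier: 2
  JetBlue: 2
  SkyAir: 2
  Southwest: 3
  United: 2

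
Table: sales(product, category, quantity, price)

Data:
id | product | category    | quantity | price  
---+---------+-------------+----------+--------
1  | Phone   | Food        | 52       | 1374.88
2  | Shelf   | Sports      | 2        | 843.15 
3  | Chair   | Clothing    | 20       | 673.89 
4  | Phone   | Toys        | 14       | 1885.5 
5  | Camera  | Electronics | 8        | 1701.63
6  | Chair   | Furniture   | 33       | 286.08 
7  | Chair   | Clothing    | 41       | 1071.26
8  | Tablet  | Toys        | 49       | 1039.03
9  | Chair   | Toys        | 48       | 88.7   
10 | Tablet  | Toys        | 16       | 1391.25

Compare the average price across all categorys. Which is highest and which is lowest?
SELECT category, AVG(price)
FROM sales
GROUP BY category
ORDER BY AVG(price)

All groups:
  Furniture: 286.08
  Sports: 843.15
  Clothing: 872.58
  Toys: 1101.12
  Food: 1374.88
  Electronics: 1701.63

Highest: Electronics (1701.63)
Lowest: Furniture (286.08)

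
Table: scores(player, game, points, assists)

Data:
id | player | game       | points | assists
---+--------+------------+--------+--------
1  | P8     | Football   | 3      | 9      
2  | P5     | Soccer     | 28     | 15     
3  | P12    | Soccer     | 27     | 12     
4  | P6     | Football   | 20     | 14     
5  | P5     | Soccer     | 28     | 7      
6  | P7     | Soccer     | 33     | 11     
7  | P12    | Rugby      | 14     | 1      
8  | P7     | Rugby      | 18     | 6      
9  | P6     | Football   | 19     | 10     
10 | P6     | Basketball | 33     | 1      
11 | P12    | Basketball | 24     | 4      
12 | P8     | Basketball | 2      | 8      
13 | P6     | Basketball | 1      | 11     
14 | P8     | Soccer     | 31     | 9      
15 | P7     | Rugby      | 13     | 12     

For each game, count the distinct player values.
SELECT game, COUNT(DISTINCT player)
FROM scores
GROUP BY game

Result:
  Basketball: 3 distinct
  Football: 2 distinct
  Rugby: 2 distinct
  Soccer: 4 distinct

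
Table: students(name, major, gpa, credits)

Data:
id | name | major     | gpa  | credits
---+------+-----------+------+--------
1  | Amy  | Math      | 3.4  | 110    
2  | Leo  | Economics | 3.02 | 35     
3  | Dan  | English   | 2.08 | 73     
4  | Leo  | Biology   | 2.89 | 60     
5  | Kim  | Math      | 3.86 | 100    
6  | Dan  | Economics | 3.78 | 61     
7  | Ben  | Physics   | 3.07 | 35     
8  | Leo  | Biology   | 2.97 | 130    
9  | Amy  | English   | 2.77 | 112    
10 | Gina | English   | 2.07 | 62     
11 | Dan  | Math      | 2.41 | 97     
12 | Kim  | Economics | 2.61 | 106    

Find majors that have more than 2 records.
SELECT major, COUNT(*) as cnt
FROM students
GROUP BY major
HAVING COUNT(*) > 2

Result:
  Economics: 3
  English: 3
  Math: 3

Note: HAVING filters groups after aggregation, WHERE filters rows before.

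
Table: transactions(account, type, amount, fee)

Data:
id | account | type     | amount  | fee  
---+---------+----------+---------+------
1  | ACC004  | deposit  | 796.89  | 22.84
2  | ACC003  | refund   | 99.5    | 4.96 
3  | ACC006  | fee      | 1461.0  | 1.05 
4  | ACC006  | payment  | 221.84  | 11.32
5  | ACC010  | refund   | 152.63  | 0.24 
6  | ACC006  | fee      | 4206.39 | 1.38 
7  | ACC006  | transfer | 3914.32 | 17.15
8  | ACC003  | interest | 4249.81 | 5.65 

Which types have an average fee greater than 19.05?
SELECT type, AVG(fee)
FROM transactions
GROUP BY type
HAVING AVG(fee) > 19.05

Result:
  deposit: avg=22.84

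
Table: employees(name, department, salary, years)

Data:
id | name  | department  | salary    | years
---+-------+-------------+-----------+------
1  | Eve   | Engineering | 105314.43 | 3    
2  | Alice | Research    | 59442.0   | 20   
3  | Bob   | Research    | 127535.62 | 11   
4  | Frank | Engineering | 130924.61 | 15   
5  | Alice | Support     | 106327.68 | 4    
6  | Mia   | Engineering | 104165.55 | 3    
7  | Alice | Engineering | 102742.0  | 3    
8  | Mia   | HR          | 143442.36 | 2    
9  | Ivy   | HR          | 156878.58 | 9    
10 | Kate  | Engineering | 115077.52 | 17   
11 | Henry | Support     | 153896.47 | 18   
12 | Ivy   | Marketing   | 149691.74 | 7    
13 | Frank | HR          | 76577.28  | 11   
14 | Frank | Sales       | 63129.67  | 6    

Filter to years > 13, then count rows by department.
SELECT department, COUNT(*)
FROM employees
WHERE years > 13
GROUP BY department

Note: WHERE filters rows before grouping.

Result:
  Engineering: 2
  Research: 1
  Support: 1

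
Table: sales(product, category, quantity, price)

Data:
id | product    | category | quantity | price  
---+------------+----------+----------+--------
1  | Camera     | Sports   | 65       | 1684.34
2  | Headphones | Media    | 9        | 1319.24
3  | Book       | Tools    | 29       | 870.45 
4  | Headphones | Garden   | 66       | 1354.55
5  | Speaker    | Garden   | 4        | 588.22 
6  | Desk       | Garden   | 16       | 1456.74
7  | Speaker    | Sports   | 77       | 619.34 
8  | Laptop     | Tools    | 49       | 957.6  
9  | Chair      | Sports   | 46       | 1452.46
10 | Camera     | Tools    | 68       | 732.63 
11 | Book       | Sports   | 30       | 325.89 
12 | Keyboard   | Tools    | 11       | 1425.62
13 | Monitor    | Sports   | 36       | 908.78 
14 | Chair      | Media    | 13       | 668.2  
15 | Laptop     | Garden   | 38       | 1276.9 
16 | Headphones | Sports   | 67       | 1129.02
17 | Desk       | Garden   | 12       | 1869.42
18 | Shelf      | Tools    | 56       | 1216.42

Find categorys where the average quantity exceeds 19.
SELECT category, AVG(quantity)
FROM sales
GROUP BY category
HAVING AVG(quantity) > 19

Result:
  Garden: avg=27.20
  Sports: avg=53.50
  Tools: avg=42.60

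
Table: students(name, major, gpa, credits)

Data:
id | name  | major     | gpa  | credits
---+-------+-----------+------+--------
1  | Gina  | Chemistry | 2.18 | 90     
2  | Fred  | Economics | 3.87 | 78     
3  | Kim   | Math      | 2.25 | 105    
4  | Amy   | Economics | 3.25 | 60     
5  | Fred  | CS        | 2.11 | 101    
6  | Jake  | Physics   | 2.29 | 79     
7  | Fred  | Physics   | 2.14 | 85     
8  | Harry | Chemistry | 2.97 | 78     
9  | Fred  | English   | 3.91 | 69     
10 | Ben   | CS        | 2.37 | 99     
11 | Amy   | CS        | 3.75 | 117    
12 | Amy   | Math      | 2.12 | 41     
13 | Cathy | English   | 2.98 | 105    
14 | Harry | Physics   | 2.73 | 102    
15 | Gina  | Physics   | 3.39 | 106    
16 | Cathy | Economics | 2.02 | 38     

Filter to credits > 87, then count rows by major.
SELECT major, COUNT(*)
FROM students
WHERE credits > 87
GROUP BY major

Note: WHERE filters rows before grouping.

Result:
  CS: 3
  Chemistry: 1
  English: 1
  Math: 1
  Physics: 2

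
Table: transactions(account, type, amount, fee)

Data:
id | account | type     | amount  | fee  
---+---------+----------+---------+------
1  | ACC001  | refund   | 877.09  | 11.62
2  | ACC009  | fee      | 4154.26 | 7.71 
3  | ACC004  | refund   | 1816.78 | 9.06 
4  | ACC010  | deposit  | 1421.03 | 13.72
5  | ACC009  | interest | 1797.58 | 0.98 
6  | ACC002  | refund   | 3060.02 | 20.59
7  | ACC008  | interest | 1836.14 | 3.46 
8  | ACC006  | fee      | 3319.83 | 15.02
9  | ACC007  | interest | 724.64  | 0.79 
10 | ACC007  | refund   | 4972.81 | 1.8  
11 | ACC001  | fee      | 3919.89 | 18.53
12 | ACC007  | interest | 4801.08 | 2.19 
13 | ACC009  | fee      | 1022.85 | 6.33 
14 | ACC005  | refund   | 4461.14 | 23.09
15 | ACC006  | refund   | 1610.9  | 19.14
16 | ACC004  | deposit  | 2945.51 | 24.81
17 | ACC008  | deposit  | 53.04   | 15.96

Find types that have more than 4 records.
SELECT type, COUNT(*) as cnt
FROM transactions
GROUP BY type
HAVING COUNT(*) > 4

Result:
  refund: 6

Note: HAVING filters groups after aggregation, WHERE filters rows before.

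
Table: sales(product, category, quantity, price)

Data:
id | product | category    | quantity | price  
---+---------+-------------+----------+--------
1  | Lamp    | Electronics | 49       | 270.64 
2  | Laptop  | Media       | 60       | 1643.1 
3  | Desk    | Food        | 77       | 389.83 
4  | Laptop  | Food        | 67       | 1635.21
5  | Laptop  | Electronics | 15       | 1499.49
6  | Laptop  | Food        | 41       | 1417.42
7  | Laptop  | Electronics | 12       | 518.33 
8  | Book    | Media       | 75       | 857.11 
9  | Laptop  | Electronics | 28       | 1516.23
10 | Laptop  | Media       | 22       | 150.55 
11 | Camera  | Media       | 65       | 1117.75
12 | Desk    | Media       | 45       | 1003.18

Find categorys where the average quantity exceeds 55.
SELECT category, AVG(quantity)
FROM sales
GROUP BY category
HAVING AVG(quantity) > 55

Result:
  Food: avg=61.67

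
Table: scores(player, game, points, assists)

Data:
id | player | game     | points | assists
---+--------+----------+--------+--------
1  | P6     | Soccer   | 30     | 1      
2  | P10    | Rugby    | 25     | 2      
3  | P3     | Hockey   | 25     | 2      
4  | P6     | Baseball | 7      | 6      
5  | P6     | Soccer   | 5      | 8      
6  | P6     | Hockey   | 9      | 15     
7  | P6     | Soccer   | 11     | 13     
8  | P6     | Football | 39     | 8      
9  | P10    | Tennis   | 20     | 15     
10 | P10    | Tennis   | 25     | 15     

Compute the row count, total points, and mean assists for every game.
SELECT game,
       COUNT(*) as cnt,
       SUM(points) as total_points,
       AVG(assists) as avg_assists
FROM scores
GROUP BY game

Result:
  Baseball: 1 records, 7 total points, 6.00 avg assists
  Football: 1 records, 39 total points, 8.00 avg assists
  Hockey: 2 records, 34 total points, 8.50 avg assists
  Rugby: 1 records, 25 total points, 2.00 avg assists
  Soccer: 3 records, 46 total points, 7.33 avg assists
  Tennis: 2 records, 45 total points, 15.00 avg assists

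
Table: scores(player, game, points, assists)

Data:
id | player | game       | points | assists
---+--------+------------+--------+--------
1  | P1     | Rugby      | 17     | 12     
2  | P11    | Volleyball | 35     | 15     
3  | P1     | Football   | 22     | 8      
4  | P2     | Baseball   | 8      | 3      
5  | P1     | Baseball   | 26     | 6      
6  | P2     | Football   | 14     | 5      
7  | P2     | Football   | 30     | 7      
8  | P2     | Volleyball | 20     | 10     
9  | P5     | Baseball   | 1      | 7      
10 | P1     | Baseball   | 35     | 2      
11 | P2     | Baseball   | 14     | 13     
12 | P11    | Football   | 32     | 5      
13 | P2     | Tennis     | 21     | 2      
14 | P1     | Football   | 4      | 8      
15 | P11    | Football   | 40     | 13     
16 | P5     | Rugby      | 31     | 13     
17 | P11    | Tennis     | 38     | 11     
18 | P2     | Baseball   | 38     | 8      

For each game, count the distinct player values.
SELECT game, COUNT(DISTINCT player)
FROM scores
GROUP BY game

Result:
  Baseball: 3 distinct
  Football: 3 distinct
  Rugby: 2 distinct
  Tennis: 2 distinct
  Volleyball: 2 distinct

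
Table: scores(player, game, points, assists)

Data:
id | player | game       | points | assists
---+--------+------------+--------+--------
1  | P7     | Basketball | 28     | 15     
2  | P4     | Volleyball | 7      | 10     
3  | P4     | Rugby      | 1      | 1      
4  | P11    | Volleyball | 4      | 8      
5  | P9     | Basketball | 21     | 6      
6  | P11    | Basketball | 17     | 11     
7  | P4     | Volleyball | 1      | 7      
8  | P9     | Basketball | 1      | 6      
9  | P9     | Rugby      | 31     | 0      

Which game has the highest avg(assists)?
SELECT game, AVG(assists) as val
FROM scores
GROUP BY game
ORDER BY val DESC
LIMIT 1

Result: Basketball with avg(assists) = 9.50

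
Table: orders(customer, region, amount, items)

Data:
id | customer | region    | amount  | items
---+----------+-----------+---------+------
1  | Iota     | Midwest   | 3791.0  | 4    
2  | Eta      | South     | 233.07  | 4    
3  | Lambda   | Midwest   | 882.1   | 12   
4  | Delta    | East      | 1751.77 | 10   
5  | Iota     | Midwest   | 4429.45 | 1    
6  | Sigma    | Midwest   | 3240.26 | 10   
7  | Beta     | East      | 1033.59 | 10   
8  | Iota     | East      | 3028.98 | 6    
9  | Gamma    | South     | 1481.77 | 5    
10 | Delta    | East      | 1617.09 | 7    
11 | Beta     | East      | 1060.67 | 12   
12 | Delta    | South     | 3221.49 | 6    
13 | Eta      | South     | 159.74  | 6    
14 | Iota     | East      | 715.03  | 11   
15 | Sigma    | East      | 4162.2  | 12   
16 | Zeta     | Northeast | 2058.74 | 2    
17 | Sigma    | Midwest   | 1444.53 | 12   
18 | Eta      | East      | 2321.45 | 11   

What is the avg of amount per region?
SELECT region, AVG(amount) as result
FROM orders
GROUP BY region

Result:
  East: 1961.35
  Midwest: 2757.47
  Northeast: 2058.74
  South: 1274.02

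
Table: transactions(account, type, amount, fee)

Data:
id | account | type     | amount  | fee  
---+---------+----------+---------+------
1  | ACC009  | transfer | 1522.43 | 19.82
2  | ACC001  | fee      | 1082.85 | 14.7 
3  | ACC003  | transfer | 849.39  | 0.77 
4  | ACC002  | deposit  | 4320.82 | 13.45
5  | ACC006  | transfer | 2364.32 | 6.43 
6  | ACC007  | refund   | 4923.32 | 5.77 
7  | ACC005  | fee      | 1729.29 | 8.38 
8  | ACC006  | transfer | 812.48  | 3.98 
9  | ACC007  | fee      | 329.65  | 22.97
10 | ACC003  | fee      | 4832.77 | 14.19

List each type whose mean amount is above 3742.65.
SELECT type, AVG(amount)
FROM transactions
GROUP BY type
HAVING AVG(amount) > 3742.65

Result:
  deposit: avg=4320.82
  refund: avg=4923.32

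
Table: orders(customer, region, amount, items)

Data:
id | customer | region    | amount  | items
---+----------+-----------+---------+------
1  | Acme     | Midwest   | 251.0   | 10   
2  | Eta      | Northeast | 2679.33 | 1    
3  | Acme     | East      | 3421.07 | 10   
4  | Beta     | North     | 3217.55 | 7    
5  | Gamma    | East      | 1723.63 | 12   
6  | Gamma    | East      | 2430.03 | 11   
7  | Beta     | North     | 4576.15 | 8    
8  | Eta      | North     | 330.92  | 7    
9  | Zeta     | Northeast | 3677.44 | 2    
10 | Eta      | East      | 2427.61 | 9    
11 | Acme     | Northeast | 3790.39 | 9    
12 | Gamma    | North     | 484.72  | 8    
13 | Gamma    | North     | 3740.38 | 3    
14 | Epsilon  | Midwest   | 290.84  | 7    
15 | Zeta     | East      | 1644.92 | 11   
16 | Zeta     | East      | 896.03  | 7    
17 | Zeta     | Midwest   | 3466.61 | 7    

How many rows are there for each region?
SELECT region, COUNT(*) as count
FROM orders
GROUP BY region

Result:
  East: 6
  Midwest: 3
  North: 5
  Northeast: 3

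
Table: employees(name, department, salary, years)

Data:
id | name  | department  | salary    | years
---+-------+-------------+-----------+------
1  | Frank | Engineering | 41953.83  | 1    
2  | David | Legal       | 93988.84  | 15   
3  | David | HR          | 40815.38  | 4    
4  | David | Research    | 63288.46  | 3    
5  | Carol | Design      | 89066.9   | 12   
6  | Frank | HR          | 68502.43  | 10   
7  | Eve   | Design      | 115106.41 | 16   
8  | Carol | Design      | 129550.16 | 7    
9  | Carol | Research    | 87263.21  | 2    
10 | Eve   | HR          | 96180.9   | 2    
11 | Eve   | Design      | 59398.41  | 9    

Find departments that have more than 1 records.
SELECT department, COUNT(*) as cnt
FROM employees
GROUP BY department
HAVING COUNT(*) > 1

Result:
  Design: 4
  HR: 3
  Research: 2

Note: HAVING filters groups after aggregation, WHERE filters rows before.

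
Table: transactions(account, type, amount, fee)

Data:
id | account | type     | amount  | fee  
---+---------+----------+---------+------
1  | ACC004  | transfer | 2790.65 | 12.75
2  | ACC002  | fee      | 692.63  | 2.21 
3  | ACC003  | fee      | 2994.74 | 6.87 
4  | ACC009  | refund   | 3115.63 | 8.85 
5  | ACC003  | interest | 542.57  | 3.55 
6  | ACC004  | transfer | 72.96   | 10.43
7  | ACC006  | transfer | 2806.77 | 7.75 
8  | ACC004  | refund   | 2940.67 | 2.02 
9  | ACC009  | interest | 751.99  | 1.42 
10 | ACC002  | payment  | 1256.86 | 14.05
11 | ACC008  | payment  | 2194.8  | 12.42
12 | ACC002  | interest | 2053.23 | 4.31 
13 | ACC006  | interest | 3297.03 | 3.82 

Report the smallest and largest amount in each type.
SELECT type, MIN(amount), MAX(amount)
FROM transactions
GROUP BY type

Result:
  fee: min=692.63, max=2994.74
  interest: min=542.57, max=3297.03
  payment: min=1256.86, max=2194.80
  refund: min=2940.67, max=3115.63
  transfer: min=72.96, max=2806.77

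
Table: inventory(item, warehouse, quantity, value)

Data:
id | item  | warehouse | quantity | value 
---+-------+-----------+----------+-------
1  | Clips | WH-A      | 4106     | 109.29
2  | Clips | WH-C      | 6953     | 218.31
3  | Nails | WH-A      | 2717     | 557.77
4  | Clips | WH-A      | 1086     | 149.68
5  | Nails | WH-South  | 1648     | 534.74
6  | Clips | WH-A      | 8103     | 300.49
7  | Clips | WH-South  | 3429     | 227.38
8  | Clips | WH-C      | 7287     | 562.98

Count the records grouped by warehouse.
SELECT warehouse, COUNT(*) as count
FROM inventory
GROUP BY warehouse

Result:
  WH-A: 4
  WH-C: 2
  WH-South: 2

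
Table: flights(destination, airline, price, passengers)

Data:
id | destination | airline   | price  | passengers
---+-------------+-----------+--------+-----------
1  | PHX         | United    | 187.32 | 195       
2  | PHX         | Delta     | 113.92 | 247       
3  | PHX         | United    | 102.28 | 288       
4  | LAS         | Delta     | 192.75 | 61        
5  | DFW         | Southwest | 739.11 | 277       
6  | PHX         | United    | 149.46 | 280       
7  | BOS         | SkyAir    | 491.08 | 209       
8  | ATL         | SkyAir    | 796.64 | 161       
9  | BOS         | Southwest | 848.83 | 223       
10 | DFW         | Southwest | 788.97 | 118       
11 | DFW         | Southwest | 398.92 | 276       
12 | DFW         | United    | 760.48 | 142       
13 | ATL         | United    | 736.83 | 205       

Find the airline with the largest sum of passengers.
SELECT airline, SUM(passengers) as val
FROM flights
GROUP BY airline
ORDER BY val DESC
LIMIT 1

Result: United with sum(passengers) = 1110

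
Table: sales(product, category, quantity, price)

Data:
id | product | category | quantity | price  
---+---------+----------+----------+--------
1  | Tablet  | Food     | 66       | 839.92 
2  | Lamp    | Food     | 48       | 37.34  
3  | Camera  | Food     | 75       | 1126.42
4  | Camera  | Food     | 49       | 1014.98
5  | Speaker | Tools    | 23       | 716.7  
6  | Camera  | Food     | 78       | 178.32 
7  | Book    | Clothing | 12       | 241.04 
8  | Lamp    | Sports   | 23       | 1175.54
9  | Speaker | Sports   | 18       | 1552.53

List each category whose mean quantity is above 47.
SELECT category, AVG(quantity)
FROM sales
GROUP BY category
HAVING AVG(quantity) > 47

Result:
  Food: avg=63.20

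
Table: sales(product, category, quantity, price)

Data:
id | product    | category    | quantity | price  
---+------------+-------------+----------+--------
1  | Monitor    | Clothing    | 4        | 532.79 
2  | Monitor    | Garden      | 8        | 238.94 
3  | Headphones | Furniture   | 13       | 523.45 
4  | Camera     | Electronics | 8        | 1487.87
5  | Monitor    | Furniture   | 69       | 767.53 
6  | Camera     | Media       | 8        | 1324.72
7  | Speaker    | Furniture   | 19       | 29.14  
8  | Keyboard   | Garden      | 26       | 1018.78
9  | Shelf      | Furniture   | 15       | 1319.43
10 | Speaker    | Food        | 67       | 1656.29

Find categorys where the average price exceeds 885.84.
SELECT category, AVG(price)
FROM sales
GROUP BY category
HAVING AVG(price) > 885.84

Result:
  Electronics: avg=1487.87
  Food: avg=1656.29
  Media: avg=1324.72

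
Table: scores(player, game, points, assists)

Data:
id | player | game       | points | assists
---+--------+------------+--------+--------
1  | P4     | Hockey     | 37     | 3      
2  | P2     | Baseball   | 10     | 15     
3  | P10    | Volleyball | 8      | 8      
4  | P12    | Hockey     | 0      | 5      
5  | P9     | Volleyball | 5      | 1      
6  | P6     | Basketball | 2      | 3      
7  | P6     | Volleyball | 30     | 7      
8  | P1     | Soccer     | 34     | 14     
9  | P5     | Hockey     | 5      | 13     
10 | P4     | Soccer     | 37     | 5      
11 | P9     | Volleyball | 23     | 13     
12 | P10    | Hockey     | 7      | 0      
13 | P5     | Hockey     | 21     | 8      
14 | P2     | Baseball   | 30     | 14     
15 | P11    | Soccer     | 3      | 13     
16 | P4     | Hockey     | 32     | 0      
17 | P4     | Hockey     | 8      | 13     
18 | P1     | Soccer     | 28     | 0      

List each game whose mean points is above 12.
SELECT game, AVG(points)
FROM scores
GROUP BY game
HAVING AVG(points) > 12

Result:
  Baseball: avg=20.00
  Hockey: avg=15.71
  Soccer: avg=25.50
  Volleyball: avg=16.50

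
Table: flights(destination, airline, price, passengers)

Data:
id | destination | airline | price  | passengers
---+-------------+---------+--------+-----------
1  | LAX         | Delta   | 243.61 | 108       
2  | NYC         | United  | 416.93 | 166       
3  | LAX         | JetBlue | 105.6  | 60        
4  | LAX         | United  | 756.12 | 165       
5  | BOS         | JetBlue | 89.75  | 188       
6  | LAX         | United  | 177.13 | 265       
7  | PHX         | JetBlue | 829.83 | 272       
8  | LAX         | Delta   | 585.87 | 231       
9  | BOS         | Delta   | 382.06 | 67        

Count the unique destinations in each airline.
SELECT airline, COUNT(DISTINCT destination)
FROM flights
GROUP BY airline

Result:
  Delta: 2 distinct
  JetBlue: 3 distinct
  United: 2 distinct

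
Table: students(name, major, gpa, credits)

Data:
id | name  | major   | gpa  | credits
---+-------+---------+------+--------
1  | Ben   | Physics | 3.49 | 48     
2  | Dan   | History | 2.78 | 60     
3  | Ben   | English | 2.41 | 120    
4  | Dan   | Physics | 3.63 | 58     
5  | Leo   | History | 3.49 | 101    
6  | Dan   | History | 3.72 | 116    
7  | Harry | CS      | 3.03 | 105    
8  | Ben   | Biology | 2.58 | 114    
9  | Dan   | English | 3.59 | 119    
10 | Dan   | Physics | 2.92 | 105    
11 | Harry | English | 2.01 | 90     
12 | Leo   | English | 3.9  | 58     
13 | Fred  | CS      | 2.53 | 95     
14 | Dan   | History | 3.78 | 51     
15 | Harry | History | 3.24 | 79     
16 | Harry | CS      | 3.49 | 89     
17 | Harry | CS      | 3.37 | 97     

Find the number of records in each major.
SELECT major, COUNT(*) as count
FROM students
GROUP BY major

Result:
  Biology: 1
  CS: 4
  English: 4
  History: 5
  Physics: 3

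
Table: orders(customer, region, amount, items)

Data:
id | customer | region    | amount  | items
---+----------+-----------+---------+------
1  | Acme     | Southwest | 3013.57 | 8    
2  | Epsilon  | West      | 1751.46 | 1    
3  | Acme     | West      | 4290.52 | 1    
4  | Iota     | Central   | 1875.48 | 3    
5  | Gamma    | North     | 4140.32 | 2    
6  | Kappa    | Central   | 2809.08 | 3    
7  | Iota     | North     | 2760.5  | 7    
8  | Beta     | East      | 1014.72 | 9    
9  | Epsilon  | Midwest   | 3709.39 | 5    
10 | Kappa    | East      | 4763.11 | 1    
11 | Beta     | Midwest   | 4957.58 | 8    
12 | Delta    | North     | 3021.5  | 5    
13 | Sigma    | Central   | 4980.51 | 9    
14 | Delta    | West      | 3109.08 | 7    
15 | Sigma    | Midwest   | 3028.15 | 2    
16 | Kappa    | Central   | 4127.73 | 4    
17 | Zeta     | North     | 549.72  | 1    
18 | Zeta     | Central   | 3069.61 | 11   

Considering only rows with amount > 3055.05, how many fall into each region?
SELECT region, COUNT(*)
FROM orders
WHERE amount > 3055.05
GROUP BY region

Note: WHERE filters rows before grouping.

Result:
  Central: 3
  East: 1
  Midwest: 2
  North: 1
  West: 2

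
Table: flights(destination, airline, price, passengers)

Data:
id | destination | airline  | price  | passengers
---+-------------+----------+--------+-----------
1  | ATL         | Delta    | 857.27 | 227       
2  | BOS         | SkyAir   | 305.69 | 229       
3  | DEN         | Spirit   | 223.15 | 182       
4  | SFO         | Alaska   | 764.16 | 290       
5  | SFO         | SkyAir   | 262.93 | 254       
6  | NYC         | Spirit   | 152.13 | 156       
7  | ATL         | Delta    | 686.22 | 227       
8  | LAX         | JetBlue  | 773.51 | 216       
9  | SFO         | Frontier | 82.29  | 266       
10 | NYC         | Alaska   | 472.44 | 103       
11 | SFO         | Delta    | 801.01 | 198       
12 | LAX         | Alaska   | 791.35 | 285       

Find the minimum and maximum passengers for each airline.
SELECT airline, MIN(passengers), MAX(passengers)
FROM flights
GROUP BY airline

Result:
  Alaska: min=103, max=290
  Delta: min=198, max=227
  Frontier: min=266, max=266
  JetBlue: min=216, max=216
  SkyAir: min=229, max=254
  Spirit: min=156, max=182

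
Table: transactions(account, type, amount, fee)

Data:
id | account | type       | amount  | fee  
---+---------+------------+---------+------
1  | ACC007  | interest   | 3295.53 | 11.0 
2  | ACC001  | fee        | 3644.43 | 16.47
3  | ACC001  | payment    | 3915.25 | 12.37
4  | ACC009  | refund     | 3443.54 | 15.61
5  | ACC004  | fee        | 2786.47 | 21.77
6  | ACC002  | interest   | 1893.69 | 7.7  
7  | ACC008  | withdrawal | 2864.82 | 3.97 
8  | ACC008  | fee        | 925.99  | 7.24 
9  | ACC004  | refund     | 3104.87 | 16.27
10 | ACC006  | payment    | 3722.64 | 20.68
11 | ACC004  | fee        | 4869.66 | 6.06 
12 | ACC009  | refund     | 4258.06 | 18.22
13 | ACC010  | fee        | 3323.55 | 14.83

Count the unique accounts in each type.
SELECT type, COUNT(DISTINCT account)
FROM transactions
GROUP BY type

Result:
  fee: 4 distinct
  interest: 2 distinct
  payment: 2 distinct
  refund: 2 distinct
  withdrawal: 1 distinct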